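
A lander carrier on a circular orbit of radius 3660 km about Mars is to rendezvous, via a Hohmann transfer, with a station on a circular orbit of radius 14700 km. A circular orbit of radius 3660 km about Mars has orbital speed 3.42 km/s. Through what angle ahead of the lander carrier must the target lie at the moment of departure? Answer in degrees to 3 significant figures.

φ = 91.2°

From the circular-orbit relation v² = μ/r at r = 3660 km: μ = v²r = (3.42)² × 3660 = 42808.8 km³/s².
Transfer-ellipse semi-major axis a_t = (r₁ + r₂)/2 = (3660 + 14700)/2 = 9180 km.
The half-period of the transfer ellipse is t = π√(a_t³/μ) = 13355 s.
Target angular speed ω₂ = √(μ/r₂³) = 1.1609×10^-4 rad/s.
Angle swept by the target during transfer: ω₂·t = 1.5504 rad = 88.83°.
The lander carrier traverses 180° on the transfer ellipse, so the target must lead by 180° − 88.83° = 91.2°.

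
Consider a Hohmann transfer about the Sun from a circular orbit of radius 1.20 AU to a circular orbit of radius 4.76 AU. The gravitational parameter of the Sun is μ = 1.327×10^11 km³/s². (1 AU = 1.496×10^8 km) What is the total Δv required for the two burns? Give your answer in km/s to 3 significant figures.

In km: r₁ = 1.20 × 1.496×10^8 = 1.7952×10^8 km; r₂ = 4.76 × 1.496×10^8 = 7.12096×10^8 km.
The Hohmann ellipse has a_t = (r₁ + r₂)/2 = 4.45808×10^8 km.
Circular speed at r₁: v₁ = √(μ/r₁) = √(1.327×10^11/1.7952×10^8) = 27.188 km/s.
On the transfer ellipse at r₁, v² = μ(2/r − 1/a) gives v_p = √[μ(2/r₁ − 1/a_t)] = 34.362 km/s.
First burn Δv₁ = |v_p − v₁| = 7.174 km/s.
Circular speed at r₂: v₂ = √(μ/r₂) = 13.651 km/s.
Transfer-orbit speed at r₂: v_a = √[μ(2/r₂ − 1/a_t)] = 8.6626 km/s.
Second burn Δv₂ = |v₂ − v_a| = 4.988 km/s.
Total Δv = Δv₁ + Δv₂ = 12.16 km/s.

Δv = 12.2 km/s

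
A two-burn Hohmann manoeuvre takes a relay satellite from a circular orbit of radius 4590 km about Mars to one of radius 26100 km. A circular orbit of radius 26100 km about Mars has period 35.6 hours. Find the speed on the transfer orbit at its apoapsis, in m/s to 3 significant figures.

From Kepler's third law T² = 4π²r³/μ at r = 26100 km, T = 35.6 hours = 35.6 × 3600 s = 1.2816×10^5 s: μ = 4π²r³/T² = 42734.3 km³/s².
The Hohmann ellipse has a_t = (r₁ + r₂)/2 = 15345 km.
The apoapsis of the transfer ellipse is at r = 26100 km.
From the vis-viva equation, v = √[μ(2/r − 1/a_t)] = 0.6998 km/s.

v = 700 m/s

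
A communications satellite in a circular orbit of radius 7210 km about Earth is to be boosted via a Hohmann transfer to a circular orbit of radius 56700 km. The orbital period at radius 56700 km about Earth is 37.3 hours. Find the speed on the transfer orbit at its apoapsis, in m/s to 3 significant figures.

v = 1260 m/s

From Kepler's third law T² = 4π²r³/μ at r = 56700 km, T = 37.3 hours = 37.3 × 3600 s = 1.3428×10^5 s: μ = 4π²r³/T² = 3.99104×10^5 km³/s².
Semi-major axis of the transfer orbit: a_t = (7210 + 56700)/2 = 31955 km.
The apoapsis of the transfer ellipse is at r = 56700 km.
From the vis-viva equation, v = √[μ(2/r − 1/a_t)] = 1.260 km/s.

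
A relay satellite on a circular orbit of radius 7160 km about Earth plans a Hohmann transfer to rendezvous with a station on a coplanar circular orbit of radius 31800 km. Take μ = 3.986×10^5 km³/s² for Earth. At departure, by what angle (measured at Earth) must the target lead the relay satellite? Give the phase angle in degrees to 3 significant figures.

φ = 93.7°

The Hohmann ellipse has a_t = (r₁ + r₂)/2 = 19480 km.
The half-period of the transfer ellipse is t = π√(a_t³/μ) = 13529 s.
Target angular speed ω₂ = √(μ/r₂³) = 1.1133×10^-4 rad/s.
Angle swept by the target during transfer: ω₂·t = 1.5062 rad = 86.30°.
The relay satellite traverses 180° on the transfer ellipse, so the target must lead by 180° − 86.30° = 93.7°.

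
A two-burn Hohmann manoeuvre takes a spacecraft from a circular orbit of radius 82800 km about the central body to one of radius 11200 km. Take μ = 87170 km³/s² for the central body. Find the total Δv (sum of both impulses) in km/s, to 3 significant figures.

The Hohmann ellipse has a_t = (r₁ + r₂)/2 = 47000 km.
At r₁ the circular-orbit speed is v₁ = √(μ/r₁) = 1.02605 km/s.
On the transfer ellipse at r₁, vis-viva gives v_a = √[μ(2/r₁ − 1/a_t)] = 0.500874 km/s.
First burn Δv₁ = |v_a − v₁| = 0.5252 km/s.
At r₂, v₂ = √(μ/r₂) = 2.7898 km/s.
Transfer-orbit speed at r₂: v_p = √[μ(2/r₂ − 1/a_t)] = 3.7029 km/s.
Second burn Δv₂ = |v₂ − v_p| = 0.9131 km/s.
Δv = Δv₁ + Δv₂ = 0.5252 + 0.9131 = 1.438 km/s.

Δv = 1.44 km/s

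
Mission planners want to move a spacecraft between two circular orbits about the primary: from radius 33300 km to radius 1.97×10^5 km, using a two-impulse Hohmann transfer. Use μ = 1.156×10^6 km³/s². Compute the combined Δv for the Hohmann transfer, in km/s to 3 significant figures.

The Hohmann ellipse has a_t = (r₁ + r₂)/2 = 1.1515×10^5 km.
At r₁ the circular-orbit speed is v₁ = √(μ/r₁) = 5.8919 km/s.
On the transfer ellipse at r₁, vis-viva gives v_p = √[μ(2/r₁ − 1/a_t)] = 7.7065 km/s.
First burn Δv₁ = |v_p − v₁| = 1.8146 km/s.
At r₂, v₂ = √(μ/r₂) = 2.4224 km/s.
Transfer-orbit speed at r₂: v_a = √[μ(2/r₂ − 1/a_t)] = 1.3027 km/s.
Second burn Δv₂ = |v₂ − v_a| = 1.1197 km/s.
Δv = Δv₁ + Δv₂ = 1.8146 + 1.1197 = 2.934 km/s.

Δv = 2.93 km/s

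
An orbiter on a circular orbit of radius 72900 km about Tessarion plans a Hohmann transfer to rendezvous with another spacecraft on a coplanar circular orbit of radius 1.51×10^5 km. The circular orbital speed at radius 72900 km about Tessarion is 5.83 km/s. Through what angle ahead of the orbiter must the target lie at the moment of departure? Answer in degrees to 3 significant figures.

φ = 65.1°

From the circular-orbit relation v² = μ/r at r = 72900 km: μ = v²r = (5.83)² × 72900 = 2.47779×10^6 km³/s².
Transfer-ellipse semi-major axis a_t = (r₁ + r₂)/2 = (72900 + 1.510×10^5)/2 = 1.1195×10^5 km.
Transfer time t = π√(a_t³/μ) = 74757.3 s.
Target angular speed ω₂ = √(μ/r₂³) = 2.68267×10^-5 rad/s.
Angle swept by the target during transfer: ω₂·t = 2.005 rad = 114.9°.
The orbiter traverses 180° on the transfer ellipse, so the target must lead by 180° − 114.9° = 65.1°.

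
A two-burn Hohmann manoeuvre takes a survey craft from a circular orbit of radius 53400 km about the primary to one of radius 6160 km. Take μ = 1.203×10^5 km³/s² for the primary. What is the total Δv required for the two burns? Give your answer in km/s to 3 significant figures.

Δv = 2.32 km/s

Transfer-ellipse semi-major axis a_t = (r₁ + r₂)/2 = (53400 + 6160)/2 = 29780 km.
Circular speed at r₁: v₁ = √(μ/r₁) = √(1.203×10^5/53400) = 1.50094 km/s.
Transfer-orbit speed at r₁ (vis-viva equation): v_a = √[μ(2/r₁ − 1/a_t)] = 0.682638 km/s.
First burn Δv₁ = |v_a − v₁| = 0.81830 km/s.
At r₂, v₂ = √(μ/r₂) = 4.4192 km/s.
Transfer-orbit speed at r₂: v_p = √[μ(2/r₂ − 1/a_t)] = 5.9177 km/s.
Second burn Δv₂ = |v₂ − v_p| = 1.4985 km/s.
Δv = Δv₁ + Δv₂ = 0.81830 + 1.4985 = 2.317 km/s.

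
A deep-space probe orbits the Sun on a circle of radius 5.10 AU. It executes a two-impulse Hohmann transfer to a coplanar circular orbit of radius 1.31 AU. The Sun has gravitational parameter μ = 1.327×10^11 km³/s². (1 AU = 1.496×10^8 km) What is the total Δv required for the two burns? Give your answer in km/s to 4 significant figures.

In km: r₁ = 5.10 × 1.496×10^8 = 7.6296×10^8 km; r₂ = 1.31 × 1.496×10^8 = 1.95976×10^8 km.
Semi-major axis of the transfer orbit: a_t = (7.6296×10^8 + 1.95976×10^8)/2 = 4.79468×10^8 km.
Circular speed at r₁: v₁ = √(μ/r₁) = √(1.327×10^11/7.6296×10^8) = 13.1882 km/s.
On the transfer ellipse at r₁, v² = μ(2/r − 1/a) gives v_a = √[μ(2/r₁ − 1/a_t)] = 8.43153 km/s.
First burn Δv₁ = |v_a − v₁| = 4.757 km/s.
Circular speed at r₂: v₂ = √(μ/r₂) = 26.022 km/s.
Transfer-orbit speed at r₂: v_p = √[μ(2/r₂ − 1/a_t)] = 32.825 km/s.
Second burn Δv₂ = |v₂ − v_p| = 6.803 km/s.
Total Δv = Δv₁ + Δv₂ = 11.56 km/s.

Δv = 11.56 km/s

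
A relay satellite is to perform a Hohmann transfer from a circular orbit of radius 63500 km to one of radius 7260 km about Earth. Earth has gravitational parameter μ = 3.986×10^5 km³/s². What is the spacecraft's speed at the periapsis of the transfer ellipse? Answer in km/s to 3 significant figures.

The Hohmann ellipse has a_t = (r₁ + r₂)/2 = 35380 km.
At periapsis, r = 7260 km.
Applying v² = μ(2/r − 1/a_t): v = 9.927 km/s.

v = 9.93 km/s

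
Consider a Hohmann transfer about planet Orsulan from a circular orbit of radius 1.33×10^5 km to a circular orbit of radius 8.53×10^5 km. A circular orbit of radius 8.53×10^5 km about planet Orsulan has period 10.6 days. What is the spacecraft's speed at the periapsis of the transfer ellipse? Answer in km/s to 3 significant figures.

From Kepler's third law T² = 4π²r³/μ at r = 8.53×10^5 km, T = 10.6 days = 10.6 × 86400 s = 9.1584×10^5 s: μ = 4π²r³/T² = 2.92124×10^7 km³/s².
Transfer-ellipse semi-major axis a_t = (r₁ + r₂)/2 = (1.330×10^5 + 8.530×10^5)/2 = 4.930×10^5 km.
The periapsis of the transfer ellipse is at r = 1.330×10^5 km.
Vis-viva: v = √[μ(2/r − 1/a_t)] = √[2.92124×10^7 × (2/1.330×10^5 − 1/4.930×10^5)] = 19.49 km/s.

v = 19.5 km/s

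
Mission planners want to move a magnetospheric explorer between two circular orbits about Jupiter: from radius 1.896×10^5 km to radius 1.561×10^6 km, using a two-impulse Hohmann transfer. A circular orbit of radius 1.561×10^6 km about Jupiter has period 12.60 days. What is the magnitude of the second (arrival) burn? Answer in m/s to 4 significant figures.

From Kepler's third law T² = 4π²r³/μ at r = 1.561×10^6 km, T = 12.60 days = 12.60 × 86400 s = 1.08864×10^6 s: μ = 4π²r³/T² = 1.26707×10^8 km³/s².
Semi-major axis of the transfer orbit: a_t = (1.896×10^5 + 1.561×10^6)/2 = 8.753×10^5 km.
Circular speed at r = 1.561×10^6 km: v_c = √(μ/r) = 9.009 km/s.
Vis-viva on the transfer ellipse at r = 1.561×10^6 km gives v_t = √[μ(2/r − 1/a_t)] = 4.193 km/s.
Δv₂ = |v_t − v_c| = |4.193 − 9.009| = 4.816 km/s.

Δv₂ = 4816 m/s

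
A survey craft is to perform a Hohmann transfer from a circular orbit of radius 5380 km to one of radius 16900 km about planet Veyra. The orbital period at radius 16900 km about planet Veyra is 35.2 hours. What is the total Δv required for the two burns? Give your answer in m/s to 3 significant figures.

From Kepler's third law T² = 4π²r³/μ at r = 16900 km, T = 35.2 hours = 35.2 × 3600 s = 1.2672×10^5 s: μ = 4π²r³/T² = 11866.7 km³/s².
The Hohmann ellipse has a_t = (r₁ + r₂)/2 = 11140 km.
Circular speed at r₁: v₁ = √(μ/r₁) = √(11866.7/5380) = 1.4852 km/s.
On the transfer ellipse at r₁, vis-viva gives v_p = √[μ(2/r₁ − 1/a_t)] = 1.8293 km/s.
First burn Δv₁ = |v_p − v₁| = 0.3441 km/s.
At r₂, v₂ = √(μ/r₂) = 0.83796 km/s.
Transfer-orbit speed at r₂: v_a = √[μ(2/r₂ − 1/a_t)] = 0.58233 km/s.
Second burn Δv₂ = |v₂ − v_a| = 0.2556 km/s.
Δv = Δv₁ + Δv₂ = 0.3441 + 0.2556 = 0.5997 km/s.

Δv = 600 m/s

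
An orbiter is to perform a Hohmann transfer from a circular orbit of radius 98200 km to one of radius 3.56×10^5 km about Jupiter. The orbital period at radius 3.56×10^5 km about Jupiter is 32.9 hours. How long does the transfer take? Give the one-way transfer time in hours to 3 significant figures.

From Kepler's third law T² = 4π²r³/μ at r = 3.56×10^5 km, T = 32.9 hours = 32.9 × 3600 s = 1.1844×10^5 s: μ = 4π²r³/T² = 1.26973×10^8 km³/s².
Semi-major axis of the transfer orbit: a_t = (98200 + 3.560×10^5)/2 = 2.271×10^5 km.
Transfer time t = π√(a_t³/μ) = π√((2.271×10^5)³ / 1.26973×10^8) = 30170 s.
Converting: 30170 s ÷ 3600 s/hour = 8.38 hours.

t = 8.38 hours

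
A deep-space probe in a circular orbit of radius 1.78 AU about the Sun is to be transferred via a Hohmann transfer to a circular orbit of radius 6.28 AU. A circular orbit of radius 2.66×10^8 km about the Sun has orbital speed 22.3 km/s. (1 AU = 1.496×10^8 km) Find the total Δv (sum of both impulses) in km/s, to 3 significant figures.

Δv = 9.51 km/s

From the circular-orbit relation v² = μ/r at r = 2.66×10^8 km: μ = v²r = (22.3)² × 2.66×10^8 = 1.32279×10^11 km³/s².
In km: r₁ = 1.78 × 1.496×10^8 = 2.66288×10^8 km; r₂ = 6.28 × 1.496×10^8 = 9.39488×10^8 km.
Semi-major axis of the transfer orbit: a_t = (2.66288×10^8 + 9.39488×10^8)/2 = 6.02888×10^8 km.
Circular speed at r₁: v₁ = √(μ/r₁) = √(1.32279×10^11/2.66288×10^8) = 22.287938 km/s.
On the transfer ellipse at r₁, vis-viva gives v_p = √[μ(2/r₁ − 1/a_t)] = 27.822566 km/s.
First burn Δv₁ = |v_p − v₁| = 5.534628 km/s.
Circular speed at r₂: v₂ = √(μ/r₂) = 11.865883 km/s.
Transfer-orbit speed at r₂: v_a = √[μ(2/r₂ − 1/a_t)] = 7.8860139 km/s.
Second burn Δv₂ = |v₂ − v_a| = 3.979869 km/s.
Total Δv = Δv₁ + Δv₂ = 9.514 km/s.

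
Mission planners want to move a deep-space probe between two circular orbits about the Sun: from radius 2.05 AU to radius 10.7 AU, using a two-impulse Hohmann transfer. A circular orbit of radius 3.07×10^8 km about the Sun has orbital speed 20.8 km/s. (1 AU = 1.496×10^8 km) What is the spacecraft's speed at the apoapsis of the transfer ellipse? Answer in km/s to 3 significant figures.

v = 5.17 km/s

From the circular-orbit relation v² = μ/r at r = 3.07×10^8 km: μ = v²r = (20.8)² × 3.07×10^8 = 1.32820×10^11 km³/s².
In km: r₁ = 2.05 × 1.496×10^8 = 3.0668×10^8 km; r₂ = 10.7 × 1.496×10^8 = 1.60072×10^9 km.
Semi-major axis of the transfer orbit: a_t = (3.0668×10^8 + 1.60072×10^9)/2 = 9.537×10^8 km.
The apoapsis of the transfer ellipse is at r = 1.60072×10^9 km.
Vis-viva: v = √[μ(2/r − 1/a_t)] = √[1.32820×10^11 × (2/1.60072×10^9 − 1/9.537×10^8)] = 5.165 km/s.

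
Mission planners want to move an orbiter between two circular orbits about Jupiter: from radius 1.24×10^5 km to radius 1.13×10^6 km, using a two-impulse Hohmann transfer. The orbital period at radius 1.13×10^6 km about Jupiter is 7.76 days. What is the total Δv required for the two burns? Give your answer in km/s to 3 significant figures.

Δv = 16.8 km/s

From Kepler's third law T² = 4π²r³/μ at r = 1.13×10^6 km, T = 7.76 days = 7.76 × 86400 s = 6.70464×10^5 s: μ = 4π²r³/T² = 1.26720×10^8 km³/s².
Semi-major axis of the transfer orbit: a_t = (1.240×10^5 + 1.130×10^6)/2 = 6.270×10^5 km.
Circular speed at r₁: v₁ = √(μ/r₁) = √(1.26720×10^8/1.240×10^5) = 31.97 km/s.
Transfer-orbit speed at r₁ (v² = μ(2/r − 1/a)): v_p = √[μ(2/r₁ − 1/a_t)] = 42.92 km/s.
First burn Δv₁ = |v_p − v₁| = 10.95 km/s.
At r₂, v₂ = √(μ/r₂) = 10.5897 km/s.
Transfer-orbit speed at r₂: v_a = √[μ(2/r₂ − 1/a_t)] = 4.70934 km/s.
Second burn Δv₂ = |v₂ − v_a| = 5.880 km/s.
Total Δv = Δv₁ + Δv₂ = 16.83 km/s.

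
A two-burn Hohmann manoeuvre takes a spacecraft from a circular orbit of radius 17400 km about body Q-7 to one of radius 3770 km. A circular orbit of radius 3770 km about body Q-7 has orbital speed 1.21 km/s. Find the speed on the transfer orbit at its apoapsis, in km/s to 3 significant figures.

v = 0.336 km/s

From the circular-orbit relation v² = μ/r at r = 3770 km: μ = v²r = (1.21)² × 3770 = 5519.66 km³/s².
Transfer-ellipse semi-major axis a_t = (r₁ + r₂)/2 = (17400 + 3770)/2 = 10585 km.
At apoapsis, r = 17400 km.
Vis-viva: v = √[μ(2/r − 1/a_t)] = √[5519.66 × (2/17400 − 1/10585)] = 0.3361 km/s.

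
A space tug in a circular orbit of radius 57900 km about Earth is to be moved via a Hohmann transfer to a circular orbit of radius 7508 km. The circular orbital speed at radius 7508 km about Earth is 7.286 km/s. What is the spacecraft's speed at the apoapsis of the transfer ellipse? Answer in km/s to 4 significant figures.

v = 1.257 km/s

From the circular-orbit relation v² = μ/r at r = 7508 km: μ = v²r = (7.286)² × 7508 = 3.98568×10^5 km³/s².
Semi-major axis of the transfer orbit: a_t = (57900 + 7508)/2 = 32704 km.
At apoapsis, r = 57900 km.
Applying v² = μ(2/r − 1/a_t): v = 1.257 km/s.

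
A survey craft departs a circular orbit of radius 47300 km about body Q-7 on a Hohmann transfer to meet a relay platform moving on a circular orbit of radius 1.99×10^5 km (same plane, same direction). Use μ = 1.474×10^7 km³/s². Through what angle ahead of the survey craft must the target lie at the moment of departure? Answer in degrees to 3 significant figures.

φ = 92.4°

Semi-major axis of the transfer orbit: a_t = (47300 + 1.990×10^5)/2 = 1.2315×10^5 km.
The half-period of the transfer ellipse is t = π√(a_t³/μ) = 35363 s.
The target's mean motion on its circular orbit is ω₂ = √(μ/r₂³) = 4.3248×10^-5 rad/s.
Angle swept by the target during transfer: ω₂·t = 1.5294 rad = 87.63°.
The survey craft traverses 180° on the transfer ellipse, so the target must lead by 180° − 87.63° = 92.4°.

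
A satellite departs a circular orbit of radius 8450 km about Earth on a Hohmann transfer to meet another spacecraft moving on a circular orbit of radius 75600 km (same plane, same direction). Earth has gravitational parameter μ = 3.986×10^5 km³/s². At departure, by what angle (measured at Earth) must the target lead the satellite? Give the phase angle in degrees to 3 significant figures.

The Hohmann ellipse has a_t = (r₁ + r₂)/2 = 42025 km.
The half-period of the transfer ellipse is t = π√(a_t³/μ) = 42870 s.
The target's mean motion on its circular orbit is ω₂ = √(μ/r₂³) = 3.037×10^-5 rad/s.
Angle swept by the target during transfer: ω₂·t = 1.302 rad = 74.60°.
The satellite traverses 180° on the transfer ellipse, so the target must lead by 180° − 74.60° = 105°.

φ = 105°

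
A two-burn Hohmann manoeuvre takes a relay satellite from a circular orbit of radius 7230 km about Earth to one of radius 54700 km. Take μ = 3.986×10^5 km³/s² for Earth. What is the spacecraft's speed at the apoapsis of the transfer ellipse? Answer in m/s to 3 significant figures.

The Hohmann ellipse has a_t = (r₁ + r₂)/2 = 30965 km.
The apoapsis of the transfer ellipse is at r = 54700 km.
Vis-viva: v = √[μ(2/r − 1/a_t)] = √[3.986×10^5 × (2/54700 − 1/30965)] = 1.304 km/s.

v = 1300 m/s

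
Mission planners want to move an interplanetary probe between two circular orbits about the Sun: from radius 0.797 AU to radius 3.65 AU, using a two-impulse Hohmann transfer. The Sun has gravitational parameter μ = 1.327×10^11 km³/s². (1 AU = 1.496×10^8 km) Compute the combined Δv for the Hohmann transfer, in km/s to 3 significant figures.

Δv = 15.6 km/s

In km: r₁ = 0.797 × 1.496×10^8 = 1.192312×10^8 km; r₂ = 3.65 × 1.496×10^8 = 5.4604×10^8 km.
The Hohmann ellipse has a_t = (r₁ + r₂)/2 = 3.326356×10^8 km.
At r₁ the circular-orbit speed is v₁ = √(μ/r₁) = 33.361 km/s.
Transfer-orbit speed at r₁ (vis-viva): v_p = √[μ(2/r₁ − 1/a_t)] = 42.743 km/s.
First burn Δv₁ = |v_p − v₁| = 9.382 km/s.
Circular speed at r₂: v₂ = √(μ/r₂) = 15.589 km/s.
Transfer-orbit speed at r₂: v_a = √[μ(2/r₂ − 1/a_t)] = 9.3333 km/s.
Second burn Δv₂ = |v₂ − v_a| = 6.256 km/s.
Total Δv = Δv₁ + Δv₂ = 15.64 km/s.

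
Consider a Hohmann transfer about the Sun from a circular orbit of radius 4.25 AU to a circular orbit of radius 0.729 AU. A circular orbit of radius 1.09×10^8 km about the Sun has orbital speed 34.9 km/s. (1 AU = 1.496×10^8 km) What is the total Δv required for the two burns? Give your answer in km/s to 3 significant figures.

From the circular-orbit relation v² = μ/r at r = 1.09×10^8 km: μ = v²r = (34.9)² × 1.09×10^8 = 1.32763×10^11 km³/s².
In km: r₁ = 4.25 × 1.496×10^8 = 6.358×10^8 km; r₂ = 0.729 × 1.496×10^8 = 1.090584×10^8 km.
The Hohmann ellipse has a_t = (r₁ + r₂)/2 = 3.724292×10^8 km.
Circular speed at r₁: v₁ = √(μ/r₁) = √(1.32763×10^11/6.358×10^8) = 14.4504 km/s.
Transfer-orbit speed at r₁ (v² = μ(2/r − 1/a)): v_a = √[μ(2/r₁ − 1/a_t)] = 7.81963 km/s.
First burn Δv₁ = |v_a − v₁| = 6.631 km/s.
At r₂, v₂ = √(μ/r₂) = 34.89 km/s.
Transfer-orbit speed at r₂: v_p = √[μ(2/r₂ − 1/a_t)] = 45.59 km/s.
Second burn Δv₂ = |v₂ − v_p| = 10.70 km/s.
Total Δv = Δv₁ + Δv₂ = 17.33 km/s.

Δv = 17.3 km/s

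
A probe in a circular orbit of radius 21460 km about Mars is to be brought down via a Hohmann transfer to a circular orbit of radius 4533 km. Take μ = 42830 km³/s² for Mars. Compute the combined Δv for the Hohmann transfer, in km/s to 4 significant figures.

Transfer-ellipse semi-major axis a_t = (r₁ + r₂)/2 = (21460 + 4533)/2 = 12996.5 km.
At r₁ the circular-orbit speed is v₁ = √(μ/r₁) = 1.4127 km/s.
Transfer-orbit speed at r₁ (vis-viva): v_a = √[μ(2/r₁ − 1/a_t)] = 0.83433 km/s.
First burn Δv₁ = |v_a − v₁| = 0.5784 km/s.
At r₂, v₂ = √(μ/r₂) = 3.074 km/s.
Transfer-orbit speed at r₂: v_p = √[μ(2/r₂ − 1/a_t)] = 3.950 km/s.
Second burn Δv₂ = |v₂ − v_p| = 0.8760 km/s.
Total Δv = Δv₁ + Δv₂ = 1.454 km/s.

Δv = 1.454 km/s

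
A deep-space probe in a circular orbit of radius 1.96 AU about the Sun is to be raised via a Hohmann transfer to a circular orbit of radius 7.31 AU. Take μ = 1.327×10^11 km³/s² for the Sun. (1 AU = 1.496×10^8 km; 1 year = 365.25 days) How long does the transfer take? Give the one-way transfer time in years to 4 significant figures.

In km: r₁ = 1.96 × 1.496×10^8 = 2.93216×10^8 km; r₂ = 7.31 × 1.496×10^8 = 1.093576×10^9 km.
Transfer-ellipse semi-major axis a_t = (r₁ + r₂)/2 = (2.93216×10^8 + 1.093576×10^9)/2 = 6.93396×10^8 km.
Transfer time t = π√(a_t³/μ) = π√((6.93396×10^8)³ / 1.327×10^11) = 1.5747×10^8 s.
Converting: 1.5747×10^8 s ÷ 3.15576×10^7 s/year (365.25 × 86400) = 4.990 years.

t = 4.990 years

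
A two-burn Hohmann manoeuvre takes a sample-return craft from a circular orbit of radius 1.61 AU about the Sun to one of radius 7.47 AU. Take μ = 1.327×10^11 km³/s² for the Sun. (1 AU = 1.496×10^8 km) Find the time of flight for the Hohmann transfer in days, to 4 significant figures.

t = 1767 days

In km: r₁ = 1.61 × 1.496×10^8 = 2.40856×10^8 km; r₂ = 7.47 × 1.496×10^8 = 1.117512×10^9 km.
The Hohmann ellipse has a_t = (r₁ + r₂)/2 = 6.79184×10^8 km.
By Kepler's third law the transfer-orbit period is T = 2π√(a_t³/μ), so t = T/2 = 1.5265×10^8 s.
Converting: 1.5265×10^8 s ÷ 86400 s/day = 1767 days.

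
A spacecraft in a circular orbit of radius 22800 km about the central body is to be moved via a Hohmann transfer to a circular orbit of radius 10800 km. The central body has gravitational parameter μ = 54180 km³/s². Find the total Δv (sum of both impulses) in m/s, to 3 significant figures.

Δv = 675 m/s

The Hohmann ellipse has a_t = (r₁ + r₂)/2 = 16800 km.
At r₁ the circular-orbit speed is v₁ = √(μ/r₁) = 1.541530 km/s.
On the transfer ellipse at r₁, vis-viva gives v_a = √[μ(2/r₁ − 1/a_t)] = 1.235974 km/s.
First burn Δv₁ = |v_a − v₁| = 0.305556 km/s.
Circular speed at r₂: v₂ = √(μ/r₂) = 2.2397917 km/s.
Transfer-orbit speed at r₂: v_p = √[μ(2/r₂ − 1/a_t)] = 2.6092783 km/s.
Second burn Δv₂ = |v₂ − v_p| = 0.369487 km/s.
Total Δv = Δv₁ + Δv₂ = 0.6750 km/s.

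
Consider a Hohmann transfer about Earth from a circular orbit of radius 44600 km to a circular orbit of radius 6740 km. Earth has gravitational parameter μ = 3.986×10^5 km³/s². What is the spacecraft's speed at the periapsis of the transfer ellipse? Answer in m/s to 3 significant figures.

Semi-major axis of the transfer orbit: a_t = (44600 + 6740)/2 = 25670 km.
At periapsis, r = 6740 km.
Applying v² = μ(2/r − 1/a_t): v = 10.14 km/s.

v = 10100 m/s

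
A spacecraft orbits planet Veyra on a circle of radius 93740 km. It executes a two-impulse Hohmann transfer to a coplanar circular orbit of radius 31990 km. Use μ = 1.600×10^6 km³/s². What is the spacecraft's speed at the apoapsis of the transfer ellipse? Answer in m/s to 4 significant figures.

v = 2947 m/s

The Hohmann ellipse has a_t = (r₁ + r₂)/2 = 62865 km.
At apoapsis, r = 93740 km.
From the vis-viva equation, v = √[μ(2/r − 1/a_t)] = 2.947 km/s.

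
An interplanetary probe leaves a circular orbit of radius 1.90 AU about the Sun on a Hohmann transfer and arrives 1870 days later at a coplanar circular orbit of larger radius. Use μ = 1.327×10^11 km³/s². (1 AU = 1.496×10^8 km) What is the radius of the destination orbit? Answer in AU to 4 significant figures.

r₂ = 7.530 AU

In km: r₁ = 1.90 × 1.496×10^8 = 2.8424×10^8 km.
Transfer time t = 1870 days = 1.61568×10^8 s, and t = π√(a_t³/μ).
So a_t = (μ t²/π²)^(1/3) = (1.327×10^11 × (1.61568×10^8)² / π²)^(1/3) = 7.0539×10^8 km.
Since a_t = (r₁ + r₂)/2, r₂ = 2a_t − r₁ = 2×7.0539×10^8 − 2.8424×10^8 = 1.12654×10^9 km.
In AU: r₂ = 1.12654×10^9 / 1.496×10^8 = 7.530 AU.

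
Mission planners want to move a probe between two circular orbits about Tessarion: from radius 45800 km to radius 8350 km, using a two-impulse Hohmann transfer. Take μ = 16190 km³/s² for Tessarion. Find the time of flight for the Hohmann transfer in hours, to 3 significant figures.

t = 30.6 hours

Semi-major axis of the transfer orbit: a_t = (45800 + 8350)/2 = 27075 km.
Transfer time t = π√(a_t³/μ) = π√((27075)³ / 16190) = 1.100×10^5 s.
Converting: 1.100×10^5 s ÷ 3600 s/hour = 30.6 hours.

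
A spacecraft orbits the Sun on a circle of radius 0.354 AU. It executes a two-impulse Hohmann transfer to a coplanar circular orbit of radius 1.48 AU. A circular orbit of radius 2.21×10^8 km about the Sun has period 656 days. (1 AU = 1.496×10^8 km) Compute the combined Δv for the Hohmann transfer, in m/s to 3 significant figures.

Δv = 22800 m/s

From Kepler's third law T² = 4π²r³/μ at r = 2.21×10^8 km, T = 656 days = 656 × 86400 s = 5.66784×10^7 s: μ = 4π²r³/T² = 1.32648×10^11 km³/s².
In km: r₁ = 0.354 × 1.496×10^8 = 5.29584×10^7 km; r₂ = 1.48 × 1.496×10^8 = 2.21408×10^8 km.
The Hohmann ellipse has a_t = (r₁ + r₂)/2 = 1.371832×10^8 km.
Circular speed at r₁: v₁ = √(μ/r₁) = √(1.32648×10^11/5.29584×10^7) = 50.05 km/s.
Transfer-orbit speed at r₁ (v² = μ(2/r − 1/a)): v_p = √[μ(2/r₁ − 1/a_t)] = 63.58 km/s.
First burn Δv₁ = |v_p − v₁| = 13.53 km/s.
At r₂, v₂ = √(μ/r₂) = 24.477 km/s.
Transfer-orbit speed at r₂: v_a = √[μ(2/r₂ − 1/a_t)] = 15.208 km/s.
Second burn Δv₂ = |v₂ − v_a| = 9.269 km/s.
Δv = Δv₁ + Δv₂ = 13.53 + 9.269 = 22.80 km/s.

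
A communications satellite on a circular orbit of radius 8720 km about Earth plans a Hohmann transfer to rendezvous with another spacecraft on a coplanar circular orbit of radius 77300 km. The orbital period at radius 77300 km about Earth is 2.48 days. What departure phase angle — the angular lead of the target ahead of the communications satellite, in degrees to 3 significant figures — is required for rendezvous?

From Kepler's third law T² = 4π²r³/μ at r = 77300 km, T = 2.48 days = 2.48 × 86400 s = 2.14272×10^5 s: μ = 4π²r³/T² = 3.97162×10^5 km³/s².
Semi-major axis of the transfer orbit: a_t = (8720 + 77300)/2 = 43010 km.
Transfer time t = π√(a_t³/μ) = 44470 s.
Target angular speed ω₂ = √(μ/r₂³) = 2.932×10^-5 rad/s.
Angle swept by the target during transfer: ω₂·t = 1.304 rad = 74.71°.
Arrival is 180° from departure on the ellipse, so φ = 180° − 74.71° = 105°.

φ = 105°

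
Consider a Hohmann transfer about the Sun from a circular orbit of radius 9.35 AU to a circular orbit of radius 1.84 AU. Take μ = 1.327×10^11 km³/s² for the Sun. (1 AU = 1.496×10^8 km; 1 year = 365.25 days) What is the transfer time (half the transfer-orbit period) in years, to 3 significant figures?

In km: r₁ = 9.35 × 1.496×10^8 = 1.39876×10^9 km; r₂ = 1.84 × 1.496×10^8 = 2.75264×10^8 km.
Transfer-ellipse semi-major axis a_t = (r₁ + r₂)/2 = (1.39876×10^9 + 2.75264×10^8)/2 = 8.37012×10^8 km.
Half the transfer-orbit period gives t = π√(a_t³/μ) = 2.088×10^8 s.
Converting: 2.088×10^8 s ÷ 3.15576×10^7 s/year (365.25 × 86400) = 6.62 years.

t = 6.62 years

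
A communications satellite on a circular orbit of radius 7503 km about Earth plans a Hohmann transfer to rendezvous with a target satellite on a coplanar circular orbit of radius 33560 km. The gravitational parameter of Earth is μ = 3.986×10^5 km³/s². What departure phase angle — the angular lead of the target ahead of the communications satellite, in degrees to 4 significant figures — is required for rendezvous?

Transfer-ellipse semi-major axis a_t = (r₁ + r₂)/2 = (7503 + 33560)/2 = 20531.5 km.
The half-period of the transfer ellipse is t = π√(a_t³/μ) = 14639 s.
The target's mean motion on its circular orbit is ω₂ = √(μ/r₂³) = 1.0269×10^-4 rad/s.
Angle swept by the target during transfer: ω₂·t = 1.5033 rad = 86.13°.
Arrival is 180° from departure on the ellipse, so φ = 180° − 86.13° = 93.87°.

φ = 93.87°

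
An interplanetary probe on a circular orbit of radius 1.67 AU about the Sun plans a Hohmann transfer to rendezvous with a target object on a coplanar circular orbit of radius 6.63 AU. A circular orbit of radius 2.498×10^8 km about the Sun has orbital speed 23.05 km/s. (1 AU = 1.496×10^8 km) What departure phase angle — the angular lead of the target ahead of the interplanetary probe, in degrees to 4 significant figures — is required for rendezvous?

From the circular-orbit relation v² = μ/r at r = 2.498×10^8 km: μ = v²r = (23.05)² × 2.498×10^8 = 1.32719×10^11 km³/s².
In km: r₁ = 1.67 × 1.496×10^8 = 2.49832×10^8 km; r₂ = 6.63 × 1.496×10^8 = 9.91848×10^8 km.
Semi-major axis of the transfer orbit: a_t = (2.49832×10^8 + 9.91848×10^8)/2 = 6.2084×10^8 km.
Transfer time t = π√(a_t³/μ) = 1.3340×10^8 s.
Target angular speed ω₂ = √(μ/r₂³) = 1.1663×10^-8 rad/s.
Angle swept by the target during transfer: ω₂·t = 1.5558 rad = 89.14°.
The interplanetary probe traverses 180° on the transfer ellipse, so the target must lead by 180° − 89.14° = 90.86°.

φ = 90.86°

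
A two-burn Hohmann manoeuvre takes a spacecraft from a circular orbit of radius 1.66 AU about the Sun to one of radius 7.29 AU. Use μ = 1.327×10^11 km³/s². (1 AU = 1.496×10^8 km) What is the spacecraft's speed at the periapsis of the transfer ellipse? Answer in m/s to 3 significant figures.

v = 29500 m/s

In km: r₁ = 1.66 × 1.496×10^8 = 2.48336×10^8 km; r₂ = 7.29 × 1.496×10^8 = 1.090584×10^9 km.
The Hohmann ellipse has a_t = (r₁ + r₂)/2 = 6.6946×10^8 km.
At periapsis, r = 2.48336×10^8 km.
From the vis-viva equation, v = √[μ(2/r − 1/a_t)] = 29.50 km/s.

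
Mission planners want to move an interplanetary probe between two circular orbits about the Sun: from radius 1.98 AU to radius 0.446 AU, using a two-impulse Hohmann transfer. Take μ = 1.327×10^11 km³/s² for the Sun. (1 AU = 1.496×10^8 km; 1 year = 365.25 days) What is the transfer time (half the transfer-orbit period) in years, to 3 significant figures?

t = 0.668 years

In km: r₁ = 1.98 × 1.496×10^8 = 2.96208×10^8 km; r₂ = 0.446 × 1.496×10^8 = 6.67216×10^7 km.
Semi-major axis of the transfer orbit: a_t = (2.96208×10^8 + 6.67216×10^7)/2 = 1.814648×10^8 km.
By Kepler's third law the transfer-orbit period is T = 2π√(a_t³/μ), so t = T/2 = 2.108×10^7 s.
Converting: 2.108×10^7 s ÷ 3.15576×10^7 s/year (365.25 × 86400) = 0.668 years.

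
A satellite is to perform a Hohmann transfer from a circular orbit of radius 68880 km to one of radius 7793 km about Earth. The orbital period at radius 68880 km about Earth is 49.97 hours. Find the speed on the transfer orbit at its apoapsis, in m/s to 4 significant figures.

From Kepler's third law T² = 4π²r³/μ at r = 68880 km, T = 49.97 hours = 49.97 × 3600 s = 1.79892×10^5 s: μ = 4π²r³/T² = 3.98672×10^5 km³/s².
Semi-major axis of the transfer orbit: a_t = (68880 + 7793)/2 = 38336.5 km.
The apoapsis of the transfer ellipse is at r = 68880 km.
Vis-viva: v = √[μ(2/r − 1/a_t)] = √[3.98672×10^5 × (2/68880 − 1/38336.5)] = 1.085 km/s.

v = 1085 m/s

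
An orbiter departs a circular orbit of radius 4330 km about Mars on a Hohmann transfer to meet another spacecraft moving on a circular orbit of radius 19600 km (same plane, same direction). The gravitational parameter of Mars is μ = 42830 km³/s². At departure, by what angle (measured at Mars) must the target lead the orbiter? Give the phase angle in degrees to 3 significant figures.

φ = 94.1°

Transfer-ellipse semi-major axis a_t = (r₁ + r₂)/2 = (4330 + 19600)/2 = 11965 km.
Transfer time t = π√(a_t³/μ) = 19867.58 s.
The target's mean motion on its circular orbit is ω₂ = √(μ/r₂³) = 7.542059×10^-5 rad/s.
Angle swept by the target during transfer: ω₂·t = 1.49842 rad = 85.853°.
The orbiter traverses 180° on the transfer ellipse, so the target must lead by 180° − 85.853° = 94.1°.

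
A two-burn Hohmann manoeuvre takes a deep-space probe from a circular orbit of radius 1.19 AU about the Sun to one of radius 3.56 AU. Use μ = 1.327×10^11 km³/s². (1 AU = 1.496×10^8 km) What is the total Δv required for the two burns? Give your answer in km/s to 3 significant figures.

In km: r₁ = 1.19 × 1.496×10^8 = 1.78024×10^8 km; r₂ = 3.56 × 1.496×10^8 = 5.32576×10^8 km.
Semi-major axis of the transfer orbit: a_t = (1.78024×10^8 + 5.32576×10^8)/2 = 3.553×10^8 km.
Circular speed at r₁: v₁ = √(μ/r₁) = √(1.327×10^11/1.78024×10^8) = 27.302 km/s.
On the transfer ellipse at r₁, vis-viva equation gives v_p = √[μ(2/r₁ − 1/a_t)] = 33.426 km/s.
First burn Δv₁ = |v_p − v₁| = 6.124 km/s.
Circular speed at r₂: v₂ = √(μ/r₂) = 15.785 km/s.
Transfer-orbit speed at r₂: v_a = √[μ(2/r₂ − 1/a_t)] = 11.173 km/s.
Second burn Δv₂ = |v₂ − v_a| = 4.612 km/s.
Total Δv = Δv₁ + Δv₂ = 10.74 km/s.

Δv = 10.7 km/s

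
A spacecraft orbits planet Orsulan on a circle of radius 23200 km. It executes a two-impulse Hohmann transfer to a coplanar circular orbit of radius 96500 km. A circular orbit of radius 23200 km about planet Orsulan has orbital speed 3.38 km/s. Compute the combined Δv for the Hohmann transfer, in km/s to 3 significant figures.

Δv = 1.54 km/s

From the circular-orbit relation v² = μ/r at r = 23200 km: μ = v²r = (3.38)² × 23200 = 2.65046×10^5 km³/s².
Transfer-ellipse semi-major axis a_t = (r₁ + r₂)/2 = (23200 + 96500)/2 = 59850 km.
At r₁ the circular-orbit speed is v₁ = √(μ/r₁) = 3.3800 km/s.
Transfer-orbit speed at r₁ (vis-viva): v_p = √[μ(2/r₁ − 1/a_t)] = 4.2919 km/s.
First burn Δv₁ = |v_p − v₁| = 0.9119 km/s.
At r₂, v₂ = √(μ/r₂) = 1.6573 km/s.
Transfer-orbit speed at r₂: v_a = √[μ(2/r₂ − 1/a_t)] = 1.0318 km/s.
Second burn Δv₂ = |v₂ − v_a| = 0.6255 km/s.
Total Δv = Δv₁ + Δv₂ = 1.537 km/s.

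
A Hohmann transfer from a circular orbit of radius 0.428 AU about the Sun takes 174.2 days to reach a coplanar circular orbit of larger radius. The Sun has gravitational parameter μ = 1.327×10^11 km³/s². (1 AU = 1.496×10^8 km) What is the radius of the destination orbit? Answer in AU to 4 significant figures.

In km: r₁ = 0.428 × 1.496×10^8 = 6.40288×10^7 km.
Transfer time t = 174.2 days = 1.505088×10^7 s, and t = π√(a_t³/μ).
So a_t = (μ t²/π²)^(1/3) = (1.327×10^11 × (1.505088×10^7)² / π²)^(1/3) = 1.4495×10^8 km.
Since a_t = (r₁ + r₂)/2, r₂ = 2a_t − r₁ = 2×1.4495×10^8 − 6.40288×10^7 = 2.258712×10^8 km.
In AU: r₂ = 2.258712×10^8 / 1.496×10^8 = 1.510 AU.

r₂ = 1.510 AU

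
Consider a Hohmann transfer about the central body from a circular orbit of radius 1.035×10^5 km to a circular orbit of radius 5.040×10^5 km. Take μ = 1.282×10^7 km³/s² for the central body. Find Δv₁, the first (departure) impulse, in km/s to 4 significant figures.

Δv₁ = 3.207 km/s

Transfer-ellipse semi-major axis a_t = (r₁ + r₂)/2 = (1.035×10^5 + 5.040×10^5)/2 = 3.0375×10^5 km.
On the circular orbit at r = 1.035×10^5 km, v_c = √(μ/r) = 11.129 km/s.
Vis-viva on the transfer ellipse at r = 1.035×10^5 km gives v_t = √[μ(2/r − 1/a_t)] = 14.336 km/s.
Δv₁ = |v_t − v_c| = |14.336 − 11.129| = 3.207 km/s.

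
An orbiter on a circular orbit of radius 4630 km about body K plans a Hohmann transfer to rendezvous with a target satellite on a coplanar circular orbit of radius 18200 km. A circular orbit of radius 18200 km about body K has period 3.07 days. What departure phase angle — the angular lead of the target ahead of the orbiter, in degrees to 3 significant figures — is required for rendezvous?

φ = 90.6°

From Kepler's third law T² = 4π²r³/μ at r = 18200 km, T = 3.07 days = 3.07 × 86400 s = 2.65248×10^5 s: μ = 4π²r³/T² = 3382.75 km³/s².
Semi-major axis of the transfer orbit: a_t = (4630 + 18200)/2 = 11415 km.
The half-period of the transfer ellipse is t = π√(a_t³/μ) = 65876 s.
Target angular speed ω₂ = √(μ/r₂³) = 2.3688×10^-5 rad/s.
Angle swept by the target during transfer: ω₂·t = 1.5605 rad = 89.41°.
The orbiter traverses 180° on the transfer ellipse, so the target must lead by 180° − 89.41° = 90.6°.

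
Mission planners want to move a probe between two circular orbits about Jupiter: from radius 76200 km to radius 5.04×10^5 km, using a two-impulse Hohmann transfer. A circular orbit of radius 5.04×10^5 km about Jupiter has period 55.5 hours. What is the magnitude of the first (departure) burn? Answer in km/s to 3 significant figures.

From Kepler's third law T² = 4π²r³/μ at r = 5.04×10^5 km, T = 55.5 hours = 55.5 × 3600 s = 1.998×10^5 s: μ = 4π²r³/T² = 1.26608×10^8 km³/s².
Semi-major axis of the transfer orbit: a_t = (76200 + 5.040×10^5)/2 = 2.901×10^5 km.
Circular speed at r = 76200 km: v_c = √(μ/r) = 40.76 km/s.
Vis-viva on the transfer ellipse at r = 76200 km gives v_t = √[μ(2/r − 1/a_t)] = 53.73 km/s.
Δv₁ = |v_t − v_c| = |53.73 − 40.76| = 12.97 km/s.

Δv₁ = 13.0 km/s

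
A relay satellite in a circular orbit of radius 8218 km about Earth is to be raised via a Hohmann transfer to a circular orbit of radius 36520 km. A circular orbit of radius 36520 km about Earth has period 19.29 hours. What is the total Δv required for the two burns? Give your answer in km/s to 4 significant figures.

From Kepler's third law T² = 4π²r³/μ at r = 36520 km, T = 19.29 hours = 19.29 × 3600 s = 69444 s: μ = 4π²r³/T² = 3.98733×10^5 km³/s².
Transfer-ellipse semi-major axis a_t = (r₁ + r₂)/2 = (8218 + 36520)/2 = 22369 km.
At r₁ the circular-orbit speed is v₁ = √(μ/r₁) = 6.9656 km/s.
On the transfer ellipse at r₁, vis-viva equation gives v_p = √[μ(2/r₁ − 1/a_t)] = 8.9002 km/s.
First burn Δv₁ = |v_p − v₁| = 1.935 km/s.
Circular speed at r₂: v₂ = √(μ/r₂) = 3.304 km/s.
Transfer-orbit speed at r₂: v_a = √[μ(2/r₂ − 1/a_t)] = 2.003 km/s.
Second burn Δv₂ = |v₂ − v_a| = 1.301 km/s.
Δv = Δv₁ + Δv₂ = 1.935 + 1.301 = 3.236 km/s.

Δv = 3.236 km/s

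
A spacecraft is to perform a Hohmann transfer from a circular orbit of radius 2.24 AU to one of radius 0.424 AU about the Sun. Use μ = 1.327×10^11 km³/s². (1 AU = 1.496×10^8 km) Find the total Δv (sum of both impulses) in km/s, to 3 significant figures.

Δv = 22.2 km/s

In km: r₁ = 2.24 × 1.496×10^8 = 3.35104×10^8 km; r₂ = 0.424 × 1.496×10^8 = 6.34304×10^7 km.
Semi-major axis of the transfer orbit: a_t = (3.35104×10^8 + 6.34304×10^7)/2 = 1.992672×10^8 km.
Circular speed at r₁: v₁ = √(μ/r₁) = √(1.327×10^11/3.35104×10^8) = 19.8997 km/s.
Transfer-orbit speed at r₁ (v² = μ(2/r − 1/a)): v_a = √[μ(2/r₁ − 1/a_t)] = 11.2273 km/s.
First burn Δv₁ = |v_a − v₁| = 8.672 km/s.
Circular speed at r₂: v₂ = √(μ/r₂) = 45.7390 km/s.
Transfer-orbit speed at r₂: v_p = √[μ(2/r₂ − 1/a_t)] = 59.3142 km/s.
Second burn Δv₂ = |v₂ − v_p| = 13.58 km/s.
Δv = Δv₁ + Δv₂ = 8.672 + 13.58 = 22.25 km/s.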